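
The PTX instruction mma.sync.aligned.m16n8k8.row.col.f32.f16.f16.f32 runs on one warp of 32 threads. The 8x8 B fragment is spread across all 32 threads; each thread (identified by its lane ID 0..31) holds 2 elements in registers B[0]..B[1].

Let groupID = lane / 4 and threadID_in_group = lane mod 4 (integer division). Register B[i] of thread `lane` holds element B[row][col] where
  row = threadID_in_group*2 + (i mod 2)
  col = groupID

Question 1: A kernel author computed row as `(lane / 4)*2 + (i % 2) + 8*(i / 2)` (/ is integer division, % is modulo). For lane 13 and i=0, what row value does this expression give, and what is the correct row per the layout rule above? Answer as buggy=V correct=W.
buggy=6 correct=2

`(lane / 4)*2 + (i % 2) + 8*(i / 2)`[13,0]->6
lane 13->13/4=3, 13 mod 4=1
i=0  r:2·1+0->2  c:3
row: 6 vs 2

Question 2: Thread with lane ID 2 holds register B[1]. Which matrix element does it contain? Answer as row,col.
5,0

lane 2: g=0 (2/4), t=2 (2%4)
i=1: r=2*2+1=5, c=g=0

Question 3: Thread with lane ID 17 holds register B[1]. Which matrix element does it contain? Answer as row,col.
3,4

L=17->g=17>>2=4, t=17&3=1
[1]->row 1·2+1=3  col g=4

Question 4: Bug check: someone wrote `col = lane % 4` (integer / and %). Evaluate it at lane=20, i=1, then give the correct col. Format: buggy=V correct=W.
`lane % 4`[20,1]=>0
L=20=>grp=20>>2=5, tig=20&3=0
[1]=>row 0·2+1=1  col grp=5
col: 0 vs 5

buggy=0 correct=5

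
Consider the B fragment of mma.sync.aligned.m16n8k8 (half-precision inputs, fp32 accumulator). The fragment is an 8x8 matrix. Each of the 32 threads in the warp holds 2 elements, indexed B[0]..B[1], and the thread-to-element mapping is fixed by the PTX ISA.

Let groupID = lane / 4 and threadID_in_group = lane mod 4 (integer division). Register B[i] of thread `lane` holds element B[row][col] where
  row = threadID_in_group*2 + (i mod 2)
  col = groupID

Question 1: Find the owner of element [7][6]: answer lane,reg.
27,1

c=6→G=6  r=7→T=3,p=1
L=6*4+3=27  i=1=1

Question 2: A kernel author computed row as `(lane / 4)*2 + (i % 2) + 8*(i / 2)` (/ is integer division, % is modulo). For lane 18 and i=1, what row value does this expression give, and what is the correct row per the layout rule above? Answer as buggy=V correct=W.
buggy=9 correct=5

`(lane / 4)*2 + (i % 2) + 8*(i / 2)`[18,1]→9
lane 18→18/4=4, 18 mod 4=2
i=1  r:2·2+1→5  c:4
row: 9 vs 5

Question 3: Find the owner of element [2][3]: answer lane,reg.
c=3⇒gr=3  r=2⇒th=1,odd=0
L=3*4+1=13  i=0=0

13,0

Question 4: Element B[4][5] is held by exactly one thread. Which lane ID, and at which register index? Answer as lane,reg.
22,0

c=5->g=5  r=4->t=2,b0=0
L=5*4+2=22  i=0=0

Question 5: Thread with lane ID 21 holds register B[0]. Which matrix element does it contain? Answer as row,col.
21: G=5,T=1
[0] (1*2+0,5) = (2,5)

2,5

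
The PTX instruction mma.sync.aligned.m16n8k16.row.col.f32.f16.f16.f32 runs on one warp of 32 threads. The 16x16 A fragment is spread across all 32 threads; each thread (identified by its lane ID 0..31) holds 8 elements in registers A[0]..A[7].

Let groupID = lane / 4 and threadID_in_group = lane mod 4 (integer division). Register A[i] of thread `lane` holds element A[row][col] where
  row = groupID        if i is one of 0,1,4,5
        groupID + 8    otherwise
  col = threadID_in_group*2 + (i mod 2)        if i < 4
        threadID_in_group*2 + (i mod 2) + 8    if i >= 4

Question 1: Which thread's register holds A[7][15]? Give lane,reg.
31,5

r=7→G=7,rhi=0  c=15→chi=1,T=3,p=1
L=7*4+3=31  i=1*4+0*2+1=5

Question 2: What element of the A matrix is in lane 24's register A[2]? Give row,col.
14,0

24: G=6,T=0
[2] (6+8,0*2+0+0) = (14,0)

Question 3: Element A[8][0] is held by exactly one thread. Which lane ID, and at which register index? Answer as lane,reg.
0,2

r=8→G=0,rhi=1  c=0→chi=0,T=0,p=0
L=0*4+0=0  i=0*4+1*2+0=2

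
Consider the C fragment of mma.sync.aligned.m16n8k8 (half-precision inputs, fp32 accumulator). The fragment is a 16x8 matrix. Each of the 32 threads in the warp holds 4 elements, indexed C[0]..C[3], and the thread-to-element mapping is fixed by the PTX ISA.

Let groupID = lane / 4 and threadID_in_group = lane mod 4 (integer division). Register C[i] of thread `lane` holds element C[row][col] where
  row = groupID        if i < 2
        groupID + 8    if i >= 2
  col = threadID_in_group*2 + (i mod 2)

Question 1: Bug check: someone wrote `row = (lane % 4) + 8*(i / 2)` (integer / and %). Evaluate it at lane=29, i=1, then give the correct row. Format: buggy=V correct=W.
`(lane % 4) + 8*(i / 2)`[29,1]->1
L=29->g=29>>2=7, t=29&3=1
[1]->row 7+0=7  col 1·2+1=3
row: 1 vs 7

buggy=1 correct=7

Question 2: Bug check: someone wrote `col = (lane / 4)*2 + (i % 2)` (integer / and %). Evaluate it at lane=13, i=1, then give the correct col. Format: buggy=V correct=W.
buggy=7 correct=3

`(lane / 4)*2 + (i % 2)`[13,1]->7
lane 13->13/4=3, 13 mod 4=1
i=1  r:3+0->3  c:2·1+1->3
col: 7 vs 3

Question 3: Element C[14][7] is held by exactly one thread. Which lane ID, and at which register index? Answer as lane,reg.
r=14→G=6,rhi=1  c=7→T=3,p=1
L=6*4+3=27  i=1*2+1=3

27,3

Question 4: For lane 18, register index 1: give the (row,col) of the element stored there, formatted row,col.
4,5

18: gr=4,th=2
[1] (4+0,2*2+1) = (4,5)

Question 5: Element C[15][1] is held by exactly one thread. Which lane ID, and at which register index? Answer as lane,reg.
28,3

r=15->g=7,rb=1  c=1->t=0,b0=1
L=7*4+0=28  i=1*2+1=3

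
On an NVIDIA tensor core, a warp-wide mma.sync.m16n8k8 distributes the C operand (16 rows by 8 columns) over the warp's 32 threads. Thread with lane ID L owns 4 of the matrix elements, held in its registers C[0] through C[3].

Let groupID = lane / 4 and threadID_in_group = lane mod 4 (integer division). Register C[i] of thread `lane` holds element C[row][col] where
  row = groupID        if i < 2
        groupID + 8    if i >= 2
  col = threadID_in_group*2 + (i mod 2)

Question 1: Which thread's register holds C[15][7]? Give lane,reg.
31,3

r=15⇒gr=7,Rb=1  c=7⇒th=3,odd=1
L=7*4+3=31  i=1*2+1=3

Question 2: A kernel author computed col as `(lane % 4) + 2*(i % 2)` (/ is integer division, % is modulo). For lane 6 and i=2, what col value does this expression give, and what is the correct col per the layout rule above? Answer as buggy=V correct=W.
buggy=2 correct=4

`(lane % 4) + 2*(i % 2)`[6,2]→2
lane 6→6/4=1, 6 mod 4=2
i=2  r:1+8→9  c:2·2+0→4
col: 2 vs 4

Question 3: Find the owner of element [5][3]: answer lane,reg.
21,1

r: 5->gid=5,r8=0  c: 3->tid=1,i&1=1
L=5*4+1=21  i=0*2+1=1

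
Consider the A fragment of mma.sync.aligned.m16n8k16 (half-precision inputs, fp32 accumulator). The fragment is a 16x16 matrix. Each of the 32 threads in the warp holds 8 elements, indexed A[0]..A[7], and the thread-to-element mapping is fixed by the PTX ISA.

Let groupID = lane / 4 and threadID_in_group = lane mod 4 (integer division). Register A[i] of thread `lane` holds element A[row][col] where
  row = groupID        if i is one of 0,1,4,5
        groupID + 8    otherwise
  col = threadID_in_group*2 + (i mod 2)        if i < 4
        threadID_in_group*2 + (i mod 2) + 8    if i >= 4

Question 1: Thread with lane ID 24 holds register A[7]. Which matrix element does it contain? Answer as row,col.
L=24→G=24>>2=6, T=24&3=0
[7]→row 6+8=14  col 0·2+1+8=9

14,9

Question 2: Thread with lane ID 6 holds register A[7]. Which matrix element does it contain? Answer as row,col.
9,13

lane 6: g=1 (6/4), t=2 (6%4)
i=7: r=1+8=9, c=2*2+1+8=13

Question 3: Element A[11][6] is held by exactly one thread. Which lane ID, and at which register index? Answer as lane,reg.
r: 11->gid=3,r8=1  c: 6->c8=0,tid=3,i&1=0
L=3*4+3=15  i=0*4+1*2+0=2

15,2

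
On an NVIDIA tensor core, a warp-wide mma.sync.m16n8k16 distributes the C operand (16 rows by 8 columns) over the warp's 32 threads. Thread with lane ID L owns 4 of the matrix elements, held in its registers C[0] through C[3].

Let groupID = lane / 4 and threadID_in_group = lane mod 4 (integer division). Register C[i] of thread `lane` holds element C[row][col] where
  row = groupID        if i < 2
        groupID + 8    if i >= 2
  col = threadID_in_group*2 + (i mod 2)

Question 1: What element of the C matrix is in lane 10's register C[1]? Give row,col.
L=10→G=10>>2=2, T=10&3=2
[1]→row 2+0=2  col 2·2+1=5

2,5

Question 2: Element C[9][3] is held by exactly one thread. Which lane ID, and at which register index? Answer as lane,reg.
5,3

r:9=>grp=1,rB=1  c:3=>tig=1,lo=1
L=1*4+1=5  i=1*2+1=3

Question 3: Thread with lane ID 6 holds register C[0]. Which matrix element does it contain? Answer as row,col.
lane 6: g=1 (6/4), t=2 (6%4)
i=0: r=1+0=1, c=2*2+0=4

1,4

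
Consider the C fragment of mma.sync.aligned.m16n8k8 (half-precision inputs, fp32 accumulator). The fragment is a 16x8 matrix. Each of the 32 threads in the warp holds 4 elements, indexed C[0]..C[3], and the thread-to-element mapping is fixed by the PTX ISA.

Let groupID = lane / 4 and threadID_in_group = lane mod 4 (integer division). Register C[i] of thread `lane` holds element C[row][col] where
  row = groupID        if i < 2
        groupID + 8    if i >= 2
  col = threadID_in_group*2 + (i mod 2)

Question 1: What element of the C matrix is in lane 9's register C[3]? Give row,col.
10,3

lane 9: g=2 (9/4), t=1 (9%4)
i=3: r=2+8=10, c=1*2+1=3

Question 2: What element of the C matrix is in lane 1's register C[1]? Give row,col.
lane 1→1/4=0, 1 mod 4=1
i=1  r:0+0→0  c:2·1+1→3

0,3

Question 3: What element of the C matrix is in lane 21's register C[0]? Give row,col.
5,2

lane 21: grp=5 (21/4), tig=1 (21%4)
i=0: r=5+0=5, c=1*2+0=2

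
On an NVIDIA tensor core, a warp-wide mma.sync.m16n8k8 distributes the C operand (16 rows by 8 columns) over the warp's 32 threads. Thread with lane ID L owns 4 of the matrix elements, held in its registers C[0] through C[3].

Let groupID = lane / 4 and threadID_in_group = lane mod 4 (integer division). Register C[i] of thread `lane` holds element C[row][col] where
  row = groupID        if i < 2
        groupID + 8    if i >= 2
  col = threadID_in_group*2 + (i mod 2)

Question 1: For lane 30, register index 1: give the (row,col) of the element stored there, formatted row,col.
30: g=7,t=2
[1] (7+0,2*2+1) = (7,5)

7,5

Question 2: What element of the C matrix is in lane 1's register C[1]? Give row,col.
0,3

lane 1->1/4=0, 1 mod 4=1
i=1  r:0+0->0  c:2·1+1->3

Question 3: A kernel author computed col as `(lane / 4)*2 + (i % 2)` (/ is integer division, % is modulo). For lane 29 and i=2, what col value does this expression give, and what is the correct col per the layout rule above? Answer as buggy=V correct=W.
`(lane / 4)*2 + (i % 2)`[29,2]->14
L=29->gid=29>>2=7, tid=29&3=1
[2]->row 7+8=15  col 1·2+0=2
col: 14 vs 2

buggy=14 correct=2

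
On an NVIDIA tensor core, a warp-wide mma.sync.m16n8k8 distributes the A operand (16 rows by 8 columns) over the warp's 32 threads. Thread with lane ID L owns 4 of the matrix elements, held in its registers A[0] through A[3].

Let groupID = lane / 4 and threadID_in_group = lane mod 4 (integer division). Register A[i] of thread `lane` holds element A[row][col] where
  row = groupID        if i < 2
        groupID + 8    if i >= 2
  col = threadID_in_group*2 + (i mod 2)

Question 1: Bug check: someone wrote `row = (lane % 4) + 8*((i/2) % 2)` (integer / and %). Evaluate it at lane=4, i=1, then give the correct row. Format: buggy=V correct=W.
buggy=0 correct=1

`(lane % 4) + 8*((i/2) % 2)`[4,1]→0
4: G=1,T=0
[1] (1+0,0*2+1) = (1,1)
row: 0 vs 1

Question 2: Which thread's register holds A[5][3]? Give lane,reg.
21,1

r:5=>grp=5,rB=0  c:3=>tig=1,lo=1
L=5*4+1=21  i=0*2+1=1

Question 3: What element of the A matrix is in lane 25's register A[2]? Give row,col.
lane 25⇒25/4=6, 25 mod 4=1
i=2  r:6+8⇒14  c:2·1+0⇒2

14,2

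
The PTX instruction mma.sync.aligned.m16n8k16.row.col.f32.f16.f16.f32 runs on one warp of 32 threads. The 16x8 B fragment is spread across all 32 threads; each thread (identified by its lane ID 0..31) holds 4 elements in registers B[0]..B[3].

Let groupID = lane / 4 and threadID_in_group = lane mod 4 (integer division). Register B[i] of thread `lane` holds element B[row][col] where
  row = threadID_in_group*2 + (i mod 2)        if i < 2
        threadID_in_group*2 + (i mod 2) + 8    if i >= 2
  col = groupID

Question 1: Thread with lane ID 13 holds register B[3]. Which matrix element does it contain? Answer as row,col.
L=13->g=13>>2=3, t=13&3=1
[3]->row 1·2+1+8=11  col g=3

11,3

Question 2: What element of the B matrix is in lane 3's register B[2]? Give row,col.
14,0

lane 3⇒3/4=0, 3 mod 4=3
i=2  r:2·3+0+8⇒14  c:0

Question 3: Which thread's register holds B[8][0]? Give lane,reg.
0,2

c: 0->gid=0  r: 8->r8=1,tid=0,i&1=0
L=0*4+0=0  i=1*2+0=2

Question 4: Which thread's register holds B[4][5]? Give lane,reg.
c: 5->gid=5  r: 4->r8=0,tid=2,i&1=0
L=5*4+2=22  i=0*2+0=0

22,0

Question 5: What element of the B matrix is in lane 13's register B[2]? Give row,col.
10,3

13: gid=3,tid=1
[2] (1*2+0+8,3) = (10,3)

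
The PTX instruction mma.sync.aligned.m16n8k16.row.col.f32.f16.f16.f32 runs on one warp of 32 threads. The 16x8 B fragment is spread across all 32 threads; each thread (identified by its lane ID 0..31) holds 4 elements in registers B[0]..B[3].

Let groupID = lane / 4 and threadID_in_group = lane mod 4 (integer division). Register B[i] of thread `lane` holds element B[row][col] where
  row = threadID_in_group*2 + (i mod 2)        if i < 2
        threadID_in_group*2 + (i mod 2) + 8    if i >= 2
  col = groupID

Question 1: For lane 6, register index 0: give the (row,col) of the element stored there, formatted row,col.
6: g=1,t=2
[0] (2*2+0+0,1) = (4,1)

4,1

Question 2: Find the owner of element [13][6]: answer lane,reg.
c=6->g=6  r=13->rb=1,t=2,b0=1
L=6*4+2=26  i=1*2+1=3

26,3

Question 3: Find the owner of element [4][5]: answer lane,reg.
c:5=>grp=5  r:4=>rB=0,tig=2,lo=0
L=5*4+2=22  i=0*2+0=0

22,0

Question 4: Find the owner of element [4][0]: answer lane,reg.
c=0→G=0  r=4→rhi=0,T=2,p=0
L=0*4+2=2  i=0*2+0=0

2,0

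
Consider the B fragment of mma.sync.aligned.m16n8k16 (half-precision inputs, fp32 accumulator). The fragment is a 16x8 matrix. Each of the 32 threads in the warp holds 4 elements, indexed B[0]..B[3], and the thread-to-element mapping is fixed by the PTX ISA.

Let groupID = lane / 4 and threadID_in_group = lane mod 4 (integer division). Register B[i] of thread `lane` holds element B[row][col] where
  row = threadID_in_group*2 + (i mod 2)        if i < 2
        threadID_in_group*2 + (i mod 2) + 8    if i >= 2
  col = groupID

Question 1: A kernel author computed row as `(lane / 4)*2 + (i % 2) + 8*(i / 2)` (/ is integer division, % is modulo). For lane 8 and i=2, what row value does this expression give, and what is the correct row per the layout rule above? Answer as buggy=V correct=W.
`(lane / 4)*2 + (i % 2) + 8*(i / 2)`[8,2]⇒12
lane 8⇒8/4=2, 8 mod 4=0
i=2  r:2·0+0+8⇒8  c:2
row: 12 vs 8

buggy=12 correct=8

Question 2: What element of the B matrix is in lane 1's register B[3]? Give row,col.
L=1=>grp=1>>2=0, tig=1&3=1
[3]=>row 1·2+1+8=11  col grp=0

11,0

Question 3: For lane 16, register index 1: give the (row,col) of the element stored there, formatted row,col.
1,4

lane 16: grp=4 (16/4), tig=0 (16%4)
i=1: r=0*2+1+0=1, c=grp=4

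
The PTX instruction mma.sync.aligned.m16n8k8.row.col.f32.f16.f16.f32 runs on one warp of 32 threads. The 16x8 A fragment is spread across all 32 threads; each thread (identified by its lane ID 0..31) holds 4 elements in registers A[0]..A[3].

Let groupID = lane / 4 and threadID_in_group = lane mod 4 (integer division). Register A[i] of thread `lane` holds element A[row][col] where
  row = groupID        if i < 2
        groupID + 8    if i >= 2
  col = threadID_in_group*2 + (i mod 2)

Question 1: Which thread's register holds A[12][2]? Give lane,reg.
17,2

r: 12->gid=4,r8=1  c: 2->tid=1,i&1=0
L=4*4+1=17  i=1*2+0=2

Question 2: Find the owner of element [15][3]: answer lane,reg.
r: 15->gid=7,r8=1  c: 3->tid=1,i&1=1
L=7*4+1=29  i=1*2+1=3

29,3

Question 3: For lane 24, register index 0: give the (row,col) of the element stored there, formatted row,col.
24: g=6,t=0
[0] (6+0,0*2+0) = (6,0)

6,0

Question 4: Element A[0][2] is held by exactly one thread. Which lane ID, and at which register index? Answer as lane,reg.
r=0⇒gr=0,Rb=0  c=2⇒th=1,odd=0
L=0*4+1=1  i=0*2+0=0

1,0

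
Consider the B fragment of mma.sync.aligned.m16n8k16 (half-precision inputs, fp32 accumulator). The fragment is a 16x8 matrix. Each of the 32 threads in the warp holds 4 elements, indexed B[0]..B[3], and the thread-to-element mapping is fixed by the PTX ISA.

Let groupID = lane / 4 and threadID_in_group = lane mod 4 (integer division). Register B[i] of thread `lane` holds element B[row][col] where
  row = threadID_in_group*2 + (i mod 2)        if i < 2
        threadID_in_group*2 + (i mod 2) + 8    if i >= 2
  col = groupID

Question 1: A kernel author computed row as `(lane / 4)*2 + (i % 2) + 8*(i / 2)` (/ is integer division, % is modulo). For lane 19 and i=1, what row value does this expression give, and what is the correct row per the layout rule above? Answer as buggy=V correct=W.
`(lane / 4)*2 + (i % 2) + 8*(i / 2)`[19,1]⇒9
L=19⇒gr=19>>2=4, th=19&3=3
[1]⇒row 3·2+1+0=7  col gr=4
row: 9 vs 7

buggy=9 correct=7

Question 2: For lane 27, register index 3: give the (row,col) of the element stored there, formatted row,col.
L=27->gid=27>>2=6, tid=27&3=3
[3]->row 3·2+1+8=15  col gid=6

15,6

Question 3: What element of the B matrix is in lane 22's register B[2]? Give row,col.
L=22→G=22>>2=5, T=22&3=2
[2]→row 2·2+0+8=12  col G=5

12,5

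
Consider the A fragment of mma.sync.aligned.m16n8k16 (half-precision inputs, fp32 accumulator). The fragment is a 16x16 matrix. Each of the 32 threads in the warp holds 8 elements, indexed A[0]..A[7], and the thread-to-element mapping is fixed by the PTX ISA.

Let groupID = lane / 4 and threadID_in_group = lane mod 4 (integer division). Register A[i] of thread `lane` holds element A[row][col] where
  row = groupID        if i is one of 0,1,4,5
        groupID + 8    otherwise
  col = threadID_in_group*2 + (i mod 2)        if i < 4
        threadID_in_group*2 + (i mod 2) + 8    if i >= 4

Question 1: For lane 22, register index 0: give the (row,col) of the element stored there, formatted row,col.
lane 22->22/4=5, 22 mod 4=2
i=0  r:5+0->5  c:2·2+0+0->4

5,4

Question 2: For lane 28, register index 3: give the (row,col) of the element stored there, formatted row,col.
lane 28: gid=7 (28/4), tid=0 (28%4)
i=3: r=7+8=15, c=0*2+1+0=1

15,1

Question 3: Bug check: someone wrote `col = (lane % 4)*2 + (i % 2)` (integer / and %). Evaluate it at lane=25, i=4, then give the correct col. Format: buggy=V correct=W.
buggy=2 correct=10

`(lane % 4)*2 + (i % 2)`[25,4]→2
L=25→G=25>>2=6, T=25&3=1
[4]→row 6+0=6  col 1·2+0+8=10
col: 2 vs 10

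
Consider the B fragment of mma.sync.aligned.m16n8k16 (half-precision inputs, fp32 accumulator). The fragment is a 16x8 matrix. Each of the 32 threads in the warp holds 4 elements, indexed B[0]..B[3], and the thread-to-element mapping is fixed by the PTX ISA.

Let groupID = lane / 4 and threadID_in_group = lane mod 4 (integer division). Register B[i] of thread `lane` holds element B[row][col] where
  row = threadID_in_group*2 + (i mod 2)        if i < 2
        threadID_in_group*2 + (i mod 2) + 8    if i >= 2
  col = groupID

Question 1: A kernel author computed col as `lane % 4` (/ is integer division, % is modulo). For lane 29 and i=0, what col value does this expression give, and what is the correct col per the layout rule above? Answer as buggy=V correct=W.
buggy=1 correct=7

`lane % 4`[29,0]⇒1
29: gr=7,th=1
[0] (1*2+0+0,7) = (2,7)
col: 1 vs 7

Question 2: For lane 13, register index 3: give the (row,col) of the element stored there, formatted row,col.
lane 13=>13/4=3, 13 mod 4=1
i=3  r:2·1+1+8=>11  c:3

11,3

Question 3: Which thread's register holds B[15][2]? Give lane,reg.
c:2=>grp=2  r:15=>rB=1,tig=3,lo=1
L=2*4+3=11  i=1*2+1=3

11,3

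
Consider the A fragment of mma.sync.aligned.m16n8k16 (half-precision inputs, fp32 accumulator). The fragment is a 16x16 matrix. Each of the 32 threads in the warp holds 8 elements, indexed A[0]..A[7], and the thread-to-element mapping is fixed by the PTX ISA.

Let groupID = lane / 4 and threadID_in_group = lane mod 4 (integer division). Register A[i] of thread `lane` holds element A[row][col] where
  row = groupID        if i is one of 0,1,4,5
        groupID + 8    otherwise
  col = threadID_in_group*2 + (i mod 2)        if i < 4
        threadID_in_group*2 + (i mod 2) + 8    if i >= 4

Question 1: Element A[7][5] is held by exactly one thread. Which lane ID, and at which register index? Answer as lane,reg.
r:7=>grp=7,rB=0  c:5=>cB=0,tig=2,lo=1
L=7*4+2=30  i=0*4+0*2+1=1

30,1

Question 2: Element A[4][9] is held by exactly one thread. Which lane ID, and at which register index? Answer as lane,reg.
r=4->g=4,rb=0  c=9->cb=1,t=0,b0=1
L=4*4+0=16  i=1*4+0*2+1=5

16,5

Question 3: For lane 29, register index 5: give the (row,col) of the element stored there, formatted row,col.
7,11

29: G=7,T=1
[5] (7+0,1*2+1+8) = (7,11)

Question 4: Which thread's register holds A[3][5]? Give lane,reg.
r=3→G=3,rhi=0  c=5→chi=0,T=2,p=1
L=3*4+2=14  i=0*4+0*2+1=1

14,1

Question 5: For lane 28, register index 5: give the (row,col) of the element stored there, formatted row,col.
7,9

lane 28→28/4=7, 28 mod 4=0
i=5  r:7+0→7  c:2·0+1+8→9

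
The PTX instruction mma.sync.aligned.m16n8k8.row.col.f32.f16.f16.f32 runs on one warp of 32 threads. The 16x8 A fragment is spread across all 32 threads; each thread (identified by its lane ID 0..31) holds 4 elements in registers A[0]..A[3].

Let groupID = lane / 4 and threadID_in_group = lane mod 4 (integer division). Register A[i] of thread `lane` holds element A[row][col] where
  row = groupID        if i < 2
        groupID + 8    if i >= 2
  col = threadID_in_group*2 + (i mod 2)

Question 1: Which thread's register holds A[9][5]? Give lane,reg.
r=9⇒gr=1,Rb=1  c=5⇒th=2,odd=1
L=1*4+2=6  i=1*2+1=3

6,3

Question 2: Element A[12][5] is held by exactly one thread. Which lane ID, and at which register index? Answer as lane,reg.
18,3

r=12->g=4,rb=1  c=5->t=2,b0=1
L=4*4+2=18  i=1*2+1=3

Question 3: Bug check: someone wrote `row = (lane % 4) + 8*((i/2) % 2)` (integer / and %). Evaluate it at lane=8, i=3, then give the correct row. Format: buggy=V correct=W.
buggy=8 correct=10

`(lane % 4) + 8*((i/2) % 2)`[8,3]->8
8: g=2,t=0
[3] (2+8,0*2+1) = (10,1)
row: 8 vs 10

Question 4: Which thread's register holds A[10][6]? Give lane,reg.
r: 10->gid=2,r8=1  c: 6->tid=3,i&1=0
L=2*4+3=11  i=1*2+0=2

11,2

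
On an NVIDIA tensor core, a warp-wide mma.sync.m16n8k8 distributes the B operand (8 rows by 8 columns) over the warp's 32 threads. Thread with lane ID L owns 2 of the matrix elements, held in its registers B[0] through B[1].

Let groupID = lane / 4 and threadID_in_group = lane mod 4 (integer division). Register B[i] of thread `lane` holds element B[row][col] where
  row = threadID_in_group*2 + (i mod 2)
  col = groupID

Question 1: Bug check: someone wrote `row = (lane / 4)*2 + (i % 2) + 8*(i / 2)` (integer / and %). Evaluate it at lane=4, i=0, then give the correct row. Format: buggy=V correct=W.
buggy=2 correct=0

`(lane / 4)*2 + (i % 2) + 8*(i / 2)`[4,0]=>2
lane 4: grp=1 (4/4), tig=0 (4%4)
i=0: r=0*2+0=0, c=grp=1
row: 2 vs 0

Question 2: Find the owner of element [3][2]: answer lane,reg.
9,1

c:2=>grp=2  r:3=>tig=1,lo=1
L=2*4+1=9  i=1=1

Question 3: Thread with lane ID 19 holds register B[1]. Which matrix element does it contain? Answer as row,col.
lane 19: g=4 (19/4), t=3 (19%4)
i=1: r=3*2+1=7, c=g=4

7,4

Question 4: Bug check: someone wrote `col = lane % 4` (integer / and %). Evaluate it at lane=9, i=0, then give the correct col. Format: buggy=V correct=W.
buggy=1 correct=2

`lane % 4`[9,0]⇒1
L=9⇒gr=9>>2=2, th=9&3=1
[0]⇒row 1·2+0=2  col gr=2
col: 1 vs 2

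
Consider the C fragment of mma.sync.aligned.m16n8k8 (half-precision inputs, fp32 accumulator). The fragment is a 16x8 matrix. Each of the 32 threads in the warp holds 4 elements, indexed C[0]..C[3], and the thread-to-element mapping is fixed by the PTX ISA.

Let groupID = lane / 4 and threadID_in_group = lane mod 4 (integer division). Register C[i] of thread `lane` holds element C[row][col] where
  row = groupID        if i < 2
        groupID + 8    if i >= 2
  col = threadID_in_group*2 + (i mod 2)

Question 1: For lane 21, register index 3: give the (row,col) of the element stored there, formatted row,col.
13,3

lane 21: grp=5 (21/4), tig=1 (21%4)
i=3: r=5+8=13, c=1*2+1=3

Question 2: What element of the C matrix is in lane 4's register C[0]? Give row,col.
L=4⇒gr=4>>2=1, th=4&3=0
[0]⇒row 1+0=1  col 0·2+0=0

1,0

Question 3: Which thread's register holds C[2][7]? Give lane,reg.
r:2=>grp=2,rB=0  c:7=>tig=3,lo=1
L=2*4+3=11  i=0*2+1=1

11,1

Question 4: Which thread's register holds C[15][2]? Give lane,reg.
29,2

r=15->g=7,rb=1  c=2->t=1,b0=0
L=7*4+1=29  i=1*2+0=2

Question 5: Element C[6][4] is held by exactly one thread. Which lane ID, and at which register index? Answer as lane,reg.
26,0

r=6->g=6,rb=0  c=4->t=2,b0=0
L=6*4+2=26  i=0*2+0=0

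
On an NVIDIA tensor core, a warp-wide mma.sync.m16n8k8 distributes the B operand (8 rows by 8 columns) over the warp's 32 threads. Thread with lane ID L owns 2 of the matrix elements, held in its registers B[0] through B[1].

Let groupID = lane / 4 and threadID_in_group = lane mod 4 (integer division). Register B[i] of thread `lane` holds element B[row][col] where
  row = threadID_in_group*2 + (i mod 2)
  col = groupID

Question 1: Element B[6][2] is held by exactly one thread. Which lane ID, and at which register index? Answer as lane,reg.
11,0

c=2⇒gr=2  r=6⇒th=3,odd=0
L=2*4+3=11  i=0=0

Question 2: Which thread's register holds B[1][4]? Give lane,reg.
16,1

c=4→G=4  r=1→T=0,p=1
L=4*4+0=16  i=1=1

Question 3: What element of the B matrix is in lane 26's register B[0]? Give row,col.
4,6

lane 26: grp=6 (26/4), tig=2 (26%4)
i=0: r=2*2+0=4, c=grp=6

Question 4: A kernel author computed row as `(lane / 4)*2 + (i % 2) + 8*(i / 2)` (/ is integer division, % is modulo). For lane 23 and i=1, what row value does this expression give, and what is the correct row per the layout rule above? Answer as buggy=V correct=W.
`(lane / 4)*2 + (i % 2) + 8*(i / 2)`[23,1]->11
lane 23->23/4=5, 23 mod 4=3
i=1  r:2·3+1->7  c:5
row: 11 vs 7

buggy=11 correct=7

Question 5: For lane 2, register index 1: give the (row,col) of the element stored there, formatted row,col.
5,0

L=2=>grp=2>>2=0, tig=2&3=2
[1]=>row 2·2+1=5  col grp=0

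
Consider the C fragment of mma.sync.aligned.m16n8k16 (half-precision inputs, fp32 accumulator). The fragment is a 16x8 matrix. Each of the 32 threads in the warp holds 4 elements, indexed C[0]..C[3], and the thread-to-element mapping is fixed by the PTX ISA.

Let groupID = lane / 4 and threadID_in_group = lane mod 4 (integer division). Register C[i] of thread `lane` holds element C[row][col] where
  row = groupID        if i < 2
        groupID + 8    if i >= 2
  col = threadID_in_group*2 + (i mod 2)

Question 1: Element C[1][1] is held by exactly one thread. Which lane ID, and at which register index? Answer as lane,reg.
4,1

r=1->g=1,rb=0  c=1->t=0,b0=1
L=1*4+0=4  i=0*2+1=1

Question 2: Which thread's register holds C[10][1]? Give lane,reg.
r=10->g=2,rb=1  c=1->t=0,b0=1
L=2*4+0=8  i=1*2+1=3

8,3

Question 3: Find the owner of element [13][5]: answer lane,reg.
22,3

r=13⇒gr=5,Rb=1  c=5⇒th=2,odd=1
L=5*4+2=22  i=1*2+1=3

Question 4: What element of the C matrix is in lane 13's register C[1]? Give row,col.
3,3

lane 13=>13/4=3, 13 mod 4=1
i=1  r:3+0=>3  c:2·1+1=>3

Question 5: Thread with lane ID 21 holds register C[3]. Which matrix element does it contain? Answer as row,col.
13,3

lane 21→21/4=5, 21 mod 4=1
i=3  r:5+8→13  c:2·1+1→3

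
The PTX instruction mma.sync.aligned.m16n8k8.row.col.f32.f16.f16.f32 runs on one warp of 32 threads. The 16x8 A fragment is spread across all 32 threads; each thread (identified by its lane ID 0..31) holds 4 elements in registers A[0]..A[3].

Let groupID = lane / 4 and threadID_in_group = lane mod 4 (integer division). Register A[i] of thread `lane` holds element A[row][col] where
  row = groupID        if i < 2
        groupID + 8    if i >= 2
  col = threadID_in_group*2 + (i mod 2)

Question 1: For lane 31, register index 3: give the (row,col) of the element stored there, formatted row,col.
lane 31->31/4=7, 31 mod 4=3
i=3  r:7+8->15  c:2·3+1->7

15,7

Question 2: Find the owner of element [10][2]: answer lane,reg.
9,2

r=10→G=2,rhi=1  c=2→T=1,p=0
L=2*4+1=9  i=1*2+0=2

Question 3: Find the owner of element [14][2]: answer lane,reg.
r=14⇒gr=6,Rb=1  c=2⇒th=1,odd=0
L=6*4+1=25  i=1*2+0=2

25,2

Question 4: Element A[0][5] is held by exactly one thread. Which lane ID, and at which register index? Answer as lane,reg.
r=0->g=0,rb=0  c=5->t=2,b0=1
L=0*4+2=2  i=0*2+1=1

2,1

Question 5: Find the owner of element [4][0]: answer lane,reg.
r: 4->gid=4,r8=0  c: 0->tid=0,i&1=0
L=4*4+0=16  i=0*2+0=0

16,0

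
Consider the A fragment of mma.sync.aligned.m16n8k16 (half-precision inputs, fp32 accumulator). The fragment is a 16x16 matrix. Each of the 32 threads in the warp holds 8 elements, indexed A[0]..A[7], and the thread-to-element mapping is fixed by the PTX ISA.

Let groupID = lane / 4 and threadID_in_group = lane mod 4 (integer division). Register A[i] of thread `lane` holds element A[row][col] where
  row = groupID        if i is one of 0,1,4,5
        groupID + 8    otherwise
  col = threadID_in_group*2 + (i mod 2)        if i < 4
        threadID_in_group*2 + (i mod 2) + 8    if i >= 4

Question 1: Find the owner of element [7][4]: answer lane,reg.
30,0

r: 7->gid=7,r8=0  c: 4->c8=0,tid=2,i&1=0
L=7*4+2=30  i=0*4+0*2+0=0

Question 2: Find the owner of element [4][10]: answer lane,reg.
r=4->g=4,rb=0  c=10->cb=1,t=1,b0=0
L=4*4+1=17  i=1*4+0*2+0=4

17,4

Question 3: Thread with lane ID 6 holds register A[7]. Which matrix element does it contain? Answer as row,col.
9,13

L=6=>grp=6>>2=1, tig=6&3=2
[7]=>row 1+8=9  col 2·2+1+8=13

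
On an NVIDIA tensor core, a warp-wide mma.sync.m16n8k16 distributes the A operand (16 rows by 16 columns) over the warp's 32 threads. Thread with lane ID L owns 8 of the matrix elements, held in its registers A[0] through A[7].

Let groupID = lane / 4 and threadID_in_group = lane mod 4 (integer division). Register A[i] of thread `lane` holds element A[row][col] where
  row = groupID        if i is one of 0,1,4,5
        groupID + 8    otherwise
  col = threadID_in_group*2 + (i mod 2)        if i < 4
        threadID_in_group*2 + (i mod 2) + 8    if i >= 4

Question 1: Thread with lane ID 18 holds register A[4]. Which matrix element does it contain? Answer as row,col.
lane 18->18/4=4, 18 mod 4=2
i=4  r:4+0->4  c:2·2+0+8->12

4,12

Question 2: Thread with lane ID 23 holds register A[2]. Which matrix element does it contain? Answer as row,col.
lane 23: grp=5 (23/4), tig=3 (23%4)
i=2: r=5+8=13, c=3*2+0+0=6

13,6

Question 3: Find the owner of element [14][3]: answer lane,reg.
r=14→G=6,rhi=1  c=3→chi=0,T=1,p=1
L=6*4+1=25  i=0*4+1*2+1=3

25,3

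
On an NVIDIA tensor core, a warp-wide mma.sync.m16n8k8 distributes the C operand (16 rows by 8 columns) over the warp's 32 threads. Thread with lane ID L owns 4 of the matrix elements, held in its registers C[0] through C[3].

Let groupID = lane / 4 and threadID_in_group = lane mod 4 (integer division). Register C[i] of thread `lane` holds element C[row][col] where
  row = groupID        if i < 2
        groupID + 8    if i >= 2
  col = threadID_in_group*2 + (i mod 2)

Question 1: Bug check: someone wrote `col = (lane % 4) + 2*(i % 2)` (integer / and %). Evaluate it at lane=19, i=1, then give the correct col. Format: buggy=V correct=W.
buggy=5 correct=7

`(lane % 4) + 2*(i % 2)`[19,1]⇒5
lane 19: gr=4 (19/4), th=3 (19%4)
i=1: r=4+0=4, c=3*2+1=7
col: 5 vs 7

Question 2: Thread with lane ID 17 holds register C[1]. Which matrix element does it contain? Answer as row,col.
lane 17: G=4 (17/4), T=1 (17%4)
i=1: r=4+0=4, c=1*2+1=3

4,3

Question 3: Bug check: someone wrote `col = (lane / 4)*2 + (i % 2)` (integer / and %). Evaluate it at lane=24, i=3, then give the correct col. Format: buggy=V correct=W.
buggy=13 correct=1

`(lane / 4)*2 + (i % 2)`[24,3]=>13
lane 24: grp=6 (24/4), tig=0 (24%4)
i=3: r=6+8=14, c=0*2+1=1
col: 13 vs 1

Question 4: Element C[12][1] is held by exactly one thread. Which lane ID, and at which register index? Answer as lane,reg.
r=12->g=4,rb=1  c=1->t=0,b0=1
L=4*4+0=16  i=1*2+1=3

16,3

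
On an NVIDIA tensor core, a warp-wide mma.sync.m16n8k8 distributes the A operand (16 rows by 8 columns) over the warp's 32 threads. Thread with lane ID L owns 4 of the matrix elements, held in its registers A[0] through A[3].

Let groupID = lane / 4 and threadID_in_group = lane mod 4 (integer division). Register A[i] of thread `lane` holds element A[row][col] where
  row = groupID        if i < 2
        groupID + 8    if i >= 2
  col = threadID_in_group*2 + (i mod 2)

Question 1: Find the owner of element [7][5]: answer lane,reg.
r: 7->gid=7,r8=0  c: 5->tid=2,i&1=1
L=7*4+2=30  i=0*2+1=1

30,1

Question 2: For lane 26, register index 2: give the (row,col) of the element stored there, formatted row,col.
14,4

L=26->gid=26>>2=6, tid=26&3=2
[2]->row 6+8=14  col 2·2+0=4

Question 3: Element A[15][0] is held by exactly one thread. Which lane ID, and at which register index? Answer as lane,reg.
28,2

r=15→G=7,rhi=1  c=0→T=0,p=0
L=7*4+0=28  i=1*2+0=2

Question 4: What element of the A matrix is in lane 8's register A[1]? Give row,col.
lane 8→8/4=2, 8 mod 4=0
i=1  r:2+0→2  c:2·0+1→1

2,1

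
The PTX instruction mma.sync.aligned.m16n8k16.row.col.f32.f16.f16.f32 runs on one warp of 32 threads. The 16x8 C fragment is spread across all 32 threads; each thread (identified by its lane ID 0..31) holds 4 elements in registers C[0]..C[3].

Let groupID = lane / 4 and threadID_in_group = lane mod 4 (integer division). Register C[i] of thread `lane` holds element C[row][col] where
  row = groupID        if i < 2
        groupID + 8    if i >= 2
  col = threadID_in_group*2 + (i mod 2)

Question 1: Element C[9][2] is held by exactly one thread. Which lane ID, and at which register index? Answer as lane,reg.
5,2

r=9->g=1,rb=1  c=2->t=1,b0=0
L=1*4+1=5  i=1*2+0=2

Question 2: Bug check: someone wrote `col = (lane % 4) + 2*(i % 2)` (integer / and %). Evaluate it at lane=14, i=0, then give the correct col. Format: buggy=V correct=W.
buggy=2 correct=4

`(lane % 4) + 2*(i % 2)`[14,0]->2
14: gid=3,tid=2
[0] (3+0,2*2+0) = (3,4)
col: 2 vs 4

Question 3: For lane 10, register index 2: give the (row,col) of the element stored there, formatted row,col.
10,4

10: g=2,t=2
[2] (2+8,2*2+0) = (10,4)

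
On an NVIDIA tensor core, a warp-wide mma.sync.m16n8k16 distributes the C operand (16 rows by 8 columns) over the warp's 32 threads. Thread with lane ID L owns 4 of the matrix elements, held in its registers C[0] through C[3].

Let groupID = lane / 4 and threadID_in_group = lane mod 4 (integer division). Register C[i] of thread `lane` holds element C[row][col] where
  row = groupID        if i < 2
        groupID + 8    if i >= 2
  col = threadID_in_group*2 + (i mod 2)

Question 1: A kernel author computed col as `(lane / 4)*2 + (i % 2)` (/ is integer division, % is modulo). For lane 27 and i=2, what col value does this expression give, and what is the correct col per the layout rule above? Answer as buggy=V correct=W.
`(lane / 4)*2 + (i % 2)`[27,2]⇒12
L=27⇒gr=27>>2=6, th=27&3=3
[2]⇒row 6+8=14  col 3·2+0=6
col: 12 vs 6

buggy=12 correct=6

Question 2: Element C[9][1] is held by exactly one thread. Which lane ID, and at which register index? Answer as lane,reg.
r: 9->gid=1,r8=1  c: 1->tid=0,i&1=1
L=1*4+0=4  i=1*2+1=3

4,3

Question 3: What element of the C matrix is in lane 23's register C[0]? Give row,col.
23: G=5,T=3
[0] (5+0,3*2+0) = (5,6)

5,6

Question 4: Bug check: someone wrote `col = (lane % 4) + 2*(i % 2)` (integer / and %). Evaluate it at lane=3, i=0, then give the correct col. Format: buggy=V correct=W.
`(lane % 4) + 2*(i % 2)`[3,0]⇒3
lane 3⇒3/4=0, 3 mod 4=3
i=0  r:0+0⇒0  c:2·3+0⇒6
col: 3 vs 6

buggy=3 correct=6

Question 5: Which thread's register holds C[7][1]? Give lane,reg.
r=7->g=7,rb=0  c=1->t=0,b0=1
L=7*4+0=28  i=0*2+1=1

28,1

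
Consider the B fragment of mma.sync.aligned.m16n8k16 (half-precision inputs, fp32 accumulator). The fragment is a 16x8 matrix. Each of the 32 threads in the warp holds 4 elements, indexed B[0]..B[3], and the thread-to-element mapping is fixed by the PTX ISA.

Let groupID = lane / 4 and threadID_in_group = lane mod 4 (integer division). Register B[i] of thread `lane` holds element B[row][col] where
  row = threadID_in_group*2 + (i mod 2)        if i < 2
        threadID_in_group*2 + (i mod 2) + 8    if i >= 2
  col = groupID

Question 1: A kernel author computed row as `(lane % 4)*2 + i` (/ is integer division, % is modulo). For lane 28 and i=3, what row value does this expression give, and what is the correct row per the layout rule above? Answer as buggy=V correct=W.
buggy=3 correct=9

`(lane % 4)*2 + i`[28,3]->3
lane 28: g=7 (28/4), t=0 (28%4)
i=3: r=0*2+1+8=9, c=g=7
row: 3 vs 9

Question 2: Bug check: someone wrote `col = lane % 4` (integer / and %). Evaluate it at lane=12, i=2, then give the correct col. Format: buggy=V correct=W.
`lane % 4`[12,2]->0
L=12->g=12>>2=3, t=12&3=0
[2]->row 0·2+0+8=8  col g=3
col: 0 vs 3

buggy=0 correct=3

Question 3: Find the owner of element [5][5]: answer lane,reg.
22,1

c: 5->gid=5  r: 5->r8=0,tid=2,i&1=1
L=5*4+2=22  i=0*2+1=1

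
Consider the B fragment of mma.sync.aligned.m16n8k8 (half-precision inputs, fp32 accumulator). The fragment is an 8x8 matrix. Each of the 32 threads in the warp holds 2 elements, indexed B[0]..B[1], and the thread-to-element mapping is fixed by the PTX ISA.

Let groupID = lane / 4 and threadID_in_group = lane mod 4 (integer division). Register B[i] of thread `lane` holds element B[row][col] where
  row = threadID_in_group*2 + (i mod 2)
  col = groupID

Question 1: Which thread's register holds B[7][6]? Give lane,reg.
27,1

c=6->g=6  r=7->t=3,b0=1
L=6*4+3=27  i=1=1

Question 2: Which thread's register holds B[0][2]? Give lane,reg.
8,0

c=2->g=2  r=0->t=0,b0=0
L=2*4+0=8  i=0=0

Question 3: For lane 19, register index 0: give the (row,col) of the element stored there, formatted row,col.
lane 19=>19/4=4, 19 mod 4=3
i=0  r:2·3+0=>6  c:4

6,4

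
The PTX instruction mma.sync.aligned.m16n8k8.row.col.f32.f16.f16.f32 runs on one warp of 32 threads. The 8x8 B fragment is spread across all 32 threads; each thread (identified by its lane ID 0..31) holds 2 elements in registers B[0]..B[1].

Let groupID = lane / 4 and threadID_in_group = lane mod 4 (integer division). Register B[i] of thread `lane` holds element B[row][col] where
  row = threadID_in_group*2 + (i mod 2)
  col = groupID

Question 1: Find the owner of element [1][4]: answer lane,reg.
c=4⇒gr=4  r=1⇒th=0,odd=1
L=4*4+0=16  i=1=1

16,1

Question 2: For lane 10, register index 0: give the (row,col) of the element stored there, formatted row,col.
lane 10→10/4=2, 10 mod 4=2
i=0  r:2·2+0→4  c:2

4,2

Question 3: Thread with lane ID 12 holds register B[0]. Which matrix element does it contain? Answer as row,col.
0,3

lane 12: gid=3 (12/4), tid=0 (12%4)
i=0: r=0*2+0=0, c=gid=3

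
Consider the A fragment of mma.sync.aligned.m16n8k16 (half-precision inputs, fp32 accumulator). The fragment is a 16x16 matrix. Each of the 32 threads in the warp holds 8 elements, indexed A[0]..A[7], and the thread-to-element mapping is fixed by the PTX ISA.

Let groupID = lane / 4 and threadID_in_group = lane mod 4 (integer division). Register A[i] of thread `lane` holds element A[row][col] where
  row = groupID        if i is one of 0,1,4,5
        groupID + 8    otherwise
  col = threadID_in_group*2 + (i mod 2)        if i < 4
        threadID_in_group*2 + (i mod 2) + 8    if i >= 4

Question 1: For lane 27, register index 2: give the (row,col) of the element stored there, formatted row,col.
27: gr=6,th=3
[2] (6+8,3*2+0+0) = (14,6)

14,6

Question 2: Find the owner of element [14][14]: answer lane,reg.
27,6

r=14⇒gr=6,Rb=1  c=14⇒Cb=1,th=3,odd=0
L=6*4+3=27  i=1*4+1*2+0=6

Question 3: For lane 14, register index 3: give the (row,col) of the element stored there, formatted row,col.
L=14=>grp=14>>2=3, tig=14&3=2
[3]=>row 3+8=11  col 2·2+1+0=5

11,5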